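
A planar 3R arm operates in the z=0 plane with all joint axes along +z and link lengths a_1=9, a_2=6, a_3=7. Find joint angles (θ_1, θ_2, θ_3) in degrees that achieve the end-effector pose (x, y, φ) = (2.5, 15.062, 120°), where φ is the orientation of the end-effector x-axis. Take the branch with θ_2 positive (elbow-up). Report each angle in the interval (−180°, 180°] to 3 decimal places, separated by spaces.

wrist centre = target − a_3·(cos φ, sin φ) = (6.0000, 8.9998)
cos θ_2 = (116.9968−9²−6²)/(2·9·6) = -0.0000; θ_2 = 90.0017° (elbow-up)
β = atan2(8.9998,6.0000) = 56.3094°; ψ = atan2(6.0000,8.9998) = 33.6906°
θ_1 = β − ψ = 22.6188°
θ_3 = φ − θ_1 − θ_2 = 7.3795° (wrapped to (-180°,180°])

22.619 90.002 7.379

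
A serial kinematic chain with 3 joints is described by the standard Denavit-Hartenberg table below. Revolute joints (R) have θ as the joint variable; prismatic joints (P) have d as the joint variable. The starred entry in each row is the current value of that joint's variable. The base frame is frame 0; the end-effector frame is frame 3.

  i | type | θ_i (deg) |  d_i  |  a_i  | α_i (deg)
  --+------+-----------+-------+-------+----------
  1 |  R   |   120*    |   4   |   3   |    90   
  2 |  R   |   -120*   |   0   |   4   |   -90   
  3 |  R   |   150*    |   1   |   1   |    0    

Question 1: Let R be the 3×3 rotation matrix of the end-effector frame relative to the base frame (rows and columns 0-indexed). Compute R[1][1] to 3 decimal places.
End-effector y-axis (col 1 of R) = (0.6250,0.6495,0.4330)
R[1][1] = 0.6495

0.650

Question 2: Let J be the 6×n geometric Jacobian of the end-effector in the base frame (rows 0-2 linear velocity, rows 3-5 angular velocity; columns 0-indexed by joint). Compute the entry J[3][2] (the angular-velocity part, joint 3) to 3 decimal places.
axis z_2 = (-0.4330,0.7500,-0.5000); lever o_n−o_2 = (-1.0825,0.8750,0.2500)
cross product → J_v[:, 2] = (0.6250,0.6495,0.4330)
J_ω[:, 2] = z_2
entry J[3][2] = -0.4330

-0.433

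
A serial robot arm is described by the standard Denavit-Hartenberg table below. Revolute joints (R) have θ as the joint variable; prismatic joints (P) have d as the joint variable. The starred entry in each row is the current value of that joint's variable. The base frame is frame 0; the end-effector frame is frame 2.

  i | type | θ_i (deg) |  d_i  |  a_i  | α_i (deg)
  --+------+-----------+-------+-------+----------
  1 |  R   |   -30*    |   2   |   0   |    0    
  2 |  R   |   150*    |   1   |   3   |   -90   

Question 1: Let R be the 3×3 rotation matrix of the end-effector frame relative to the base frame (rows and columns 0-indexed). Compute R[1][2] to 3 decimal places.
End-effector z-axis (col 2 of R) = (-0.8660,-0.5000,0.0000)
R[1][2] = -0.5000

-0.500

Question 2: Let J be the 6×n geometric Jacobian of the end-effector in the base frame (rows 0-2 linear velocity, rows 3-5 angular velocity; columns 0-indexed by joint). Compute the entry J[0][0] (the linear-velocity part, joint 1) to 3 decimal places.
axis z_0 = ẑ; lever o_n−o_0 = (-1.5000,2.5981,3.0000)
cross product → J_v[:, 0] = (-2.5981,-1.5000,0.0000)
J_ω[:, 0] = z_0
entry J[0][0] = -2.5981

-2.598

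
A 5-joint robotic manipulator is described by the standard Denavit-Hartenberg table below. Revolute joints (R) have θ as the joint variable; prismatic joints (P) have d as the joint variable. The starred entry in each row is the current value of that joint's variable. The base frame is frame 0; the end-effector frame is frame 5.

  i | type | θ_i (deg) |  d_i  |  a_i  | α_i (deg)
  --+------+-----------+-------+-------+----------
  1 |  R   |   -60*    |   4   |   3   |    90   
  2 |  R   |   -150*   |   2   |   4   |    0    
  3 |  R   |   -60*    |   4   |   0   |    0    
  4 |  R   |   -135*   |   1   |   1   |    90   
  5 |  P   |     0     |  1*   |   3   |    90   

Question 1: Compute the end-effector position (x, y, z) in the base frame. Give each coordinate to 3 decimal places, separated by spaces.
after link 1: o_1 = (1.5000, -2.5981, 4.0000)
after link 2: o_2 = (-1.9641, -0.5981, 2.0000)
after link 3: o_3 = (-5.4282, -2.5981, 2.0000)
after link 4: o_4 = (-5.8113, -3.9346, 2.2588)
after link 5: o_5 = (-4.2330, -6.6683, 2.0694)

-4.233 -6.668 2.069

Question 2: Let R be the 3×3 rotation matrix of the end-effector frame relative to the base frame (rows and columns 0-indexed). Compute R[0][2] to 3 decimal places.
End-effector z-axis (col 2 of R) = (0.8660,0.5000,-0.0000)
R[0][2] = 0.8660

0.866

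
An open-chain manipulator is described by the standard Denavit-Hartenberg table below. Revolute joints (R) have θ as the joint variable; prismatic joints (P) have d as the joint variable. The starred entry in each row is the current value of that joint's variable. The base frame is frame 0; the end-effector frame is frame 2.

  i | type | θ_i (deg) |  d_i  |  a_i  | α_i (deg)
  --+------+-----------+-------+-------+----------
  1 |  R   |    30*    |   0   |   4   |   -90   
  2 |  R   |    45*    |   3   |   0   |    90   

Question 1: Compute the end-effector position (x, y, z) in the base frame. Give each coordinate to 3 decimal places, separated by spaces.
after link 1: o_1 = (3.4641, 2.0000, 0.0000)
after link 2: o_2 = (1.9641, 4.5981, 0.0000)

1.964 4.598 0.000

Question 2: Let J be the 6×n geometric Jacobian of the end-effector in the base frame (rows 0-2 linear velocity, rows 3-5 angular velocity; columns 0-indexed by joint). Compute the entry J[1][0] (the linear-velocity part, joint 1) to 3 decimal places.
axis z_0 = ẑ; lever o_n−o_0 = (1.9641,4.5981,0.0000)
cross product → J_v[:, 0] = (-4.5981,1.9641,0.0000)
J_ω[:, 0] = z_0
entry J[1][0] = 1.9641

1.964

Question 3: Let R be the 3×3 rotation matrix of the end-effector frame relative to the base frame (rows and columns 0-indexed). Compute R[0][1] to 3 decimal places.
End-effector y-axis (col 1 of R) = (-0.5000,0.8660,0.0000)
R[0][1] = -0.5000

-0.500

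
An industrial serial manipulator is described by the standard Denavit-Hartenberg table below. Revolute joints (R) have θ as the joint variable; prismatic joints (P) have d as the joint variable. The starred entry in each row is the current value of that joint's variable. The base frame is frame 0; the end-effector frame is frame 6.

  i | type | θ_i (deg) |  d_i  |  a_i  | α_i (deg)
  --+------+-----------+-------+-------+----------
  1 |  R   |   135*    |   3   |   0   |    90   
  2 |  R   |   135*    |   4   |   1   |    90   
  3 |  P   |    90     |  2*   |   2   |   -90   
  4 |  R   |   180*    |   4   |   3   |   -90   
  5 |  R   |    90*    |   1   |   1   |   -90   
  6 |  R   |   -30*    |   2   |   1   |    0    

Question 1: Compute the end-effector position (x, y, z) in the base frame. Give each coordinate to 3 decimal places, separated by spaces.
1.219 5.853 4.673

after link 1: o_1 = (0.0000, 0.0000, 3.0000)
after link 2: o_2 = (3.3284, 2.3284, 3.7071)
after link 3: o_3 = (3.7426, 4.7426, 5.1213)
after link 4: o_4 = (-0.3787, 4.6213, 2.2929)
after link 5: o_5 = (-0.3787, 4.6213, 3.7071)
after link 6: o_6 = (1.2185, 5.8525, 4.6730)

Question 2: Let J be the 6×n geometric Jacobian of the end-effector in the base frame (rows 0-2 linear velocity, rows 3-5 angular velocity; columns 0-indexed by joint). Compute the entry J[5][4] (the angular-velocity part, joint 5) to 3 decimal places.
0.707

axis z_4 = (-0.5000,0.5000,0.7071); lever o_n−o_4 = (1.5972,1.2312,2.3801)
cross product → J_v[:, 4] = (0.3195,2.3195,-1.4142)
J_ω[:, 4] = z_4
entry J[5][4] = 0.7071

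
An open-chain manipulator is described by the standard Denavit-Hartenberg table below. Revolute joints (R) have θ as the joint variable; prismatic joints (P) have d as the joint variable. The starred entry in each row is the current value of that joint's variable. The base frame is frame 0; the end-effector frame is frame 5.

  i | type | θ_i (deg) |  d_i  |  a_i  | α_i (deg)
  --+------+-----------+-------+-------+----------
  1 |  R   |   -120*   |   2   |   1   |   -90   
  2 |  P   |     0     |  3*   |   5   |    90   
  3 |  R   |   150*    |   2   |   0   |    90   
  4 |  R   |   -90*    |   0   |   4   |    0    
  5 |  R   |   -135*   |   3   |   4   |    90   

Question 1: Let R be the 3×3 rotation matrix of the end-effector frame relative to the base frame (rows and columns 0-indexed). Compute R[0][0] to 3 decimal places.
End-effector x-axis (col 0 of R) = (-0.6124,-0.3536,0.7071)
R[0][0] = -0.6124

-0.612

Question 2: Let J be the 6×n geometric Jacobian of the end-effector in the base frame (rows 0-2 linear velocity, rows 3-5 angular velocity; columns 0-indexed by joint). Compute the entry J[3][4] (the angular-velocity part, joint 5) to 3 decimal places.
axis z_4 = (0.5000,-0.8660,0.0000); lever o_n−o_4 = (-0.9495,-4.0123,2.8284)
cross product → J_v[:, 4] = (-2.4495,-1.4142,-2.8284)
J_ω[:, 4] = z_4
entry J[3][4] = 0.5000

0.500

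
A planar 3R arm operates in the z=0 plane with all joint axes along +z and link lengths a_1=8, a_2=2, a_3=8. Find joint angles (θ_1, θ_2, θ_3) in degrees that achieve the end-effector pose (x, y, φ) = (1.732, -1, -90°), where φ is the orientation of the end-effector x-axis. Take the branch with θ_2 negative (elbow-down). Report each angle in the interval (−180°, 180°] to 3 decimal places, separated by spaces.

90.000 -120.000 -60.000

wrist centre = target − a_3·(cos φ, sin φ) = (1.7320, 7.0000)
cos θ_2 = (51.9998−8²−2²)/(2·8·2) = -0.5000; θ_2 = -120.0004° (elbow-down)
β = atan2(7.0000,1.7320) = 76.1025°; ψ = atan2(-1.7320,7.0000) = -13.8979°
θ_1 = β − ψ = 90.0004°
θ_3 = φ − θ_1 − θ_2 = -60.0000° (wrapped to (-180°,180°])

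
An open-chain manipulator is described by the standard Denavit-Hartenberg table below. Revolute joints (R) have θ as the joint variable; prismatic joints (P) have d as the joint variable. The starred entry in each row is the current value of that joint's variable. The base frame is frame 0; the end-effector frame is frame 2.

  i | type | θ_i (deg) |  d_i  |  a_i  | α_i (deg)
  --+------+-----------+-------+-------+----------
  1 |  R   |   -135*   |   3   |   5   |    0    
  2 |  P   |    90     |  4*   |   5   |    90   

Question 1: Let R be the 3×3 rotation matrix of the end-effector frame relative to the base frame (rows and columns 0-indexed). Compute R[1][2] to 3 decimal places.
-0.707

End-effector z-axis (col 2 of R) = (-0.7071,-0.7071,0.0000)
R[1][2] = -0.7071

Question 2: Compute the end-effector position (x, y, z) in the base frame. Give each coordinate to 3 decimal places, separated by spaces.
0.000 -7.071 7.000

after link 1: o_1 = (-3.5355, -3.5355, 3.0000)
after link 2: o_2 = (0.0000, -7.0711, 7.0000)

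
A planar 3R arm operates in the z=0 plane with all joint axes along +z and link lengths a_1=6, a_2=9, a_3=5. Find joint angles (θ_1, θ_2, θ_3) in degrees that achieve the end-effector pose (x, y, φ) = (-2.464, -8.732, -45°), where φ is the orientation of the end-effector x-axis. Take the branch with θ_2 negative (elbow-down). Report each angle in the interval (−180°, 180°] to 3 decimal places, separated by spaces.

-59.995 -120.001 134.996

wrist centre = target − a_3·(cos φ, sin φ) = (-5.9995, -5.1965)
cos θ_2 = (62.9977−6²−9²)/(2·6·9) = -0.5000; θ_2 = -120.0014° (elbow-down)
β = atan2(-5.1965,-5.9995) = -139.1027°; ψ = atan2(-7.7941,1.4998) = -79.1078°
θ_1 = β − ψ = -59.9949°
θ_3 = φ − θ_1 − θ_2 = 134.9963° (wrapped to (-180°,180°])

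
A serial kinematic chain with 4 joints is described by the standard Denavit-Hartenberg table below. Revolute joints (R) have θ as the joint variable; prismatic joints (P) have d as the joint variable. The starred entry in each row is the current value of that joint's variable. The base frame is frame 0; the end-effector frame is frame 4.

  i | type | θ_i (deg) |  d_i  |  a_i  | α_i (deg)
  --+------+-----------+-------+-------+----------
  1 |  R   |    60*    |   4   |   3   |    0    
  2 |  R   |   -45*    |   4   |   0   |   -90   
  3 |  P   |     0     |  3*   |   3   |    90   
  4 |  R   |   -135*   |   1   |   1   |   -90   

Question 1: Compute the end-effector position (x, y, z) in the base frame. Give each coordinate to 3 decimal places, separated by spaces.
after link 1: o_1 = (1.5000, 2.5981, 4.0000)
after link 2: o_2 = (1.5000, 2.5981, 8.0000)
after link 3: o_3 = (3.6213, 6.2723, 8.0000)
after link 4: o_4 = (3.1213, 5.4063, 9.0000)

3.121 5.406 9.000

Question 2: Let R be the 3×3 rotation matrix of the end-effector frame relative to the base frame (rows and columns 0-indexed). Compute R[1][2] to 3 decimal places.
End-effector z-axis (col 2 of R) = (0.8660,-0.5000,0.0000)
R[1][2] = -0.5000

-0.500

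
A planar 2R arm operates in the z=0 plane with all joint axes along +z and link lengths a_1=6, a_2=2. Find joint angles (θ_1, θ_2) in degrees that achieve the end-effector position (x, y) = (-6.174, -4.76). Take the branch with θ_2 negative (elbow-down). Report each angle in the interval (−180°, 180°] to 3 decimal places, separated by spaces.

cos θ_2 = (60.7759−6²−2²)/(2·6·2) = 0.8657; θ_2 = -30.0417° (elbow-down)
β = atan2(-4.7600,-6.1740) = -142.3687°; ψ = atan2(-1.0013,7.7313) = -7.3791°
θ_1 = β − ψ = -134.9895°

-134.990 -30.042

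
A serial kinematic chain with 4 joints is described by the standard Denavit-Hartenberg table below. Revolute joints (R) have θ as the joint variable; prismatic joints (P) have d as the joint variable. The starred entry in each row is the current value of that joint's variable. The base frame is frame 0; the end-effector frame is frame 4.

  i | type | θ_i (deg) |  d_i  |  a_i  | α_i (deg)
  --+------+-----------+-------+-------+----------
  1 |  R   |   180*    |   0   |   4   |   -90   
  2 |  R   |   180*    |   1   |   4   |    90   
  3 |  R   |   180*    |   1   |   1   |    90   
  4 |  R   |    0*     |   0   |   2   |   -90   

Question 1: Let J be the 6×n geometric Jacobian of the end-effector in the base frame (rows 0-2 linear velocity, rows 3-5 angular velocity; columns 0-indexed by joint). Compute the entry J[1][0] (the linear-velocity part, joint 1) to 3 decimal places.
-3.000

axis z_0 = ẑ; lever o_n−o_0 = (-3.0000,-1.0000,-1.0000)
cross product → J_v[:, 0] = (1.0000,-3.0000,0.0000)
J_ω[:, 0] = z_0
entry J[1][0] = -3.0000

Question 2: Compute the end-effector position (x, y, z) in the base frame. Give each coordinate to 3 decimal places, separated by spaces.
-3.000 -1.000 -1.000

after link 1: o_1 = (-4.0000, 0.0000, 0.0000)
after link 2: o_2 = (-0.0000, -1.0000, -0.0000)
after link 3: o_3 = (-1.0000, -1.0000, -1.0000)
after link 4: o_4 = (-3.0000, -1.0000, -1.0000)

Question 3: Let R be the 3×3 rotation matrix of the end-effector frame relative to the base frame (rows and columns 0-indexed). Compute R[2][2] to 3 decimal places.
End-effector z-axis (col 2 of R) = (-0.0000,-0.0000,-1.0000)
R[2][2] = -1.0000

-1.000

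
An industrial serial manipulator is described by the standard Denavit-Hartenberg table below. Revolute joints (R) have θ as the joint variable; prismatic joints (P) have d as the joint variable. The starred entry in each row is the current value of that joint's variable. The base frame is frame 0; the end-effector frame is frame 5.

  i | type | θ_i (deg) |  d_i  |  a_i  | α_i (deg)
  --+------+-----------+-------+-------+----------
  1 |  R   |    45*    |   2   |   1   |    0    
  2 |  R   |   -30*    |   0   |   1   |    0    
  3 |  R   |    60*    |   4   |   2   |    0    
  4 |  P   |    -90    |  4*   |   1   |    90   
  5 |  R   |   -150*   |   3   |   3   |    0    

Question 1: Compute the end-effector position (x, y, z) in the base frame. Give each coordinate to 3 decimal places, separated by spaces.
-0.129 0.414 8.500

after link 1: o_1 = (0.7071, 0.7071, 2.0000)
after link 2: o_2 = (1.6730, 0.9659, 2.0000)
after link 3: o_3 = (2.1907, 2.8978, 6.0000)
after link 4: o_4 = (3.1566, 2.6390, 10.0000)
after link 5: o_5 = (-0.1294, 0.4136, 8.5000)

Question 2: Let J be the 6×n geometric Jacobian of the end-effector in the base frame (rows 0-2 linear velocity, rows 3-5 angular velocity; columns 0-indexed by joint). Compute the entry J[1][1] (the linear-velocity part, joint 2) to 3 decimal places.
-0.837

axis z_1 = (0.0000,0.0000,1.0000); lever o_n−o_1 = (-0.8365,-0.2935,6.5000)
cross product → J_v[:, 1] = (0.2935,-0.8365,0.0000)
J_ω[:, 1] = z_1
entry J[1][1] = -0.8365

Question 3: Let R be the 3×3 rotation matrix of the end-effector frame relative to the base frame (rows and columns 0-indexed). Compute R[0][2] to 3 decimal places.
End-effector z-axis (col 2 of R) = (-0.2588,-0.9659,0.0000)
R[0][2] = -0.2588

-0.259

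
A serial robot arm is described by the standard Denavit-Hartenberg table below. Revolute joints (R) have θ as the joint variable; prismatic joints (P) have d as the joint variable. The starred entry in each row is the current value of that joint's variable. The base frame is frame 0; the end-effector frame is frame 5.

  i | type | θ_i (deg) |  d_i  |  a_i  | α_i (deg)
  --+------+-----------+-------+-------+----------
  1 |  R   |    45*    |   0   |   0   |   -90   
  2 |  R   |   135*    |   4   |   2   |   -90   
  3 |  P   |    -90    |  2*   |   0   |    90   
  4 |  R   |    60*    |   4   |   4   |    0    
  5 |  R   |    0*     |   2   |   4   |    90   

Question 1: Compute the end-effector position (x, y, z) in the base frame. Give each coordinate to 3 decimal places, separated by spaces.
-8.121 3.193 9.142

after link 1: o_1 = (0.0000, 0.0000, 0.0000)
after link 2: o_2 = (-3.8284, 1.8284, -1.4142)
after link 3: o_3 = (-4.8284, 0.8284, 0.0000)
after link 4: o_4 = (-5.9747, 2.5106, 5.2779)
after link 5: o_5 = (-8.1210, 3.1928, 9.1416)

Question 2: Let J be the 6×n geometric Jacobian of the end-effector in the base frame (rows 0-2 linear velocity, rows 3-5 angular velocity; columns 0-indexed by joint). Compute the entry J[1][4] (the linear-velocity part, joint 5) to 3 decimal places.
axis z_4 = (0.5000,0.5000,0.7071); lever o_n−o_4 = (-2.1463,0.6822,3.8637)
cross product → J_v[:, 4] = (1.4495,-3.4495,1.4142)
J_ω[:, 4] = z_4
entry J[1][4] = -3.4495

-3.449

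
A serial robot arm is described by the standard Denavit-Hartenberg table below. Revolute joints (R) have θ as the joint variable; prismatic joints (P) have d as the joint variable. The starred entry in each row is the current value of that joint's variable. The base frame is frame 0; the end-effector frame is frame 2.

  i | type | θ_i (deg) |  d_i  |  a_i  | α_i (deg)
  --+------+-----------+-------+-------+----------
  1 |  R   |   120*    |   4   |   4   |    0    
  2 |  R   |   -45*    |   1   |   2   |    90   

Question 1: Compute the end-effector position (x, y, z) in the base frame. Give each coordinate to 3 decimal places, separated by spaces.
-1.482 5.396 5.000

after link 1: o_1 = (-2.0000, 3.4641, 4.0000)
after link 2: o_2 = (-1.4824, 5.3960, 5.0000)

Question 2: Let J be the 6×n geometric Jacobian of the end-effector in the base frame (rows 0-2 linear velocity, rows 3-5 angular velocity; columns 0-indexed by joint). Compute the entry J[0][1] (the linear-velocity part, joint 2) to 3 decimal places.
-1.932

axis z_1 = (0.0000,0.0000,1.0000); lever o_n−o_1 = (0.5176,1.9319,1.0000)
cross product → J_v[:, 1] = (-1.9319,0.5176,0.0000)
J_ω[:, 1] = z_1
entry J[0][1] = -1.9319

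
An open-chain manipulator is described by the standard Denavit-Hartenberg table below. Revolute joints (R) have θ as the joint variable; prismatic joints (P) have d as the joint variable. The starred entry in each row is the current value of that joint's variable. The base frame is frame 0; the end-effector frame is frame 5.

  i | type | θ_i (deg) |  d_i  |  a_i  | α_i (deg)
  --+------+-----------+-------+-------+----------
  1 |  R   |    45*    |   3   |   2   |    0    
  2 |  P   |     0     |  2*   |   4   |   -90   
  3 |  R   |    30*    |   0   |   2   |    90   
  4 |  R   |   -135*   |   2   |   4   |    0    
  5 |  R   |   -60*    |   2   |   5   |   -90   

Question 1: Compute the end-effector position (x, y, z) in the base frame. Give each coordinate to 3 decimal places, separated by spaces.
3.277 1.107 11.293

after link 1: o_1 = (1.4142, 1.4142, 3.0000)
after link 2: o_2 = (4.2426, 4.2426, 5.0000)
after link 3: o_3 = (5.4674, 5.4674, 4.0000)
after link 4: o_4 = (6.4424, 2.4424, 7.1463)
after link 5: o_5 = (3.2770, 1.1071, 11.2931)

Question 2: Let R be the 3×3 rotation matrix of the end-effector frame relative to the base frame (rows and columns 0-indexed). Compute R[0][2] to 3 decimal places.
0.525

End-effector z-axis (col 2 of R) = (0.5245,-0.8415,0.1294)
R[0][2] = 0.5245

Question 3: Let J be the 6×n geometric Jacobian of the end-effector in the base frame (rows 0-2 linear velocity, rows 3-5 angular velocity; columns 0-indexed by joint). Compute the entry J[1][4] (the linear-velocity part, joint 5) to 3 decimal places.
-4.208

axis z_4 = (0.3536,0.3536,0.8660); lever o_n−o_4 = (-3.1655,-1.3354,4.1469)
cross product → J_v[:, 4] = (2.6226,-4.2075,0.6470)
J_ω[:, 4] = z_4
entry J[1][4] = -4.2075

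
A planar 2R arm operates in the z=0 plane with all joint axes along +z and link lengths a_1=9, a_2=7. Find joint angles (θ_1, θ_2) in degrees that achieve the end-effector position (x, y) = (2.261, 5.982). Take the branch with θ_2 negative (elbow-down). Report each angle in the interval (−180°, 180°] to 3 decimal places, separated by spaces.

120.003 -135.005

cos θ_2 = (40.8964−9²−7²)/(2·9·7) = -0.7072; θ_2 = -135.0052° (elbow-down)
β = atan2(5.9820,2.2610) = 69.2951°; ψ = atan2(-4.9493,4.0498) = -50.7080°
θ_1 = β − ψ = 120.0030°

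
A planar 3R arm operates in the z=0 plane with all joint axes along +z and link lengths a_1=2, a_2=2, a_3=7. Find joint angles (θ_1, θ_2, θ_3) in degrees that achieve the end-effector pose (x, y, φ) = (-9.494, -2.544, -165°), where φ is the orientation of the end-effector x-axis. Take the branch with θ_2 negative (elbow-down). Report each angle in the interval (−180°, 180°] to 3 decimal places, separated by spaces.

-120.009 -89.979 44.988

wrist centre = target − a_3·(cos φ, sin φ) = (-2.7325, -0.7323)
cos θ_2 = (8.0029−2²−2²)/(2·2·2) = 0.0004; θ_2 = -89.9794° (elbow-down)
β = atan2(-0.7323,-2.7325) = -164.9982°; ψ = atan2(-2.0000,2.0007) = -44.9897°
θ_1 = β − ψ = -120.0085°
θ_3 = φ − θ_1 − θ_2 = 44.9879° (wrapped to (-180°,180°])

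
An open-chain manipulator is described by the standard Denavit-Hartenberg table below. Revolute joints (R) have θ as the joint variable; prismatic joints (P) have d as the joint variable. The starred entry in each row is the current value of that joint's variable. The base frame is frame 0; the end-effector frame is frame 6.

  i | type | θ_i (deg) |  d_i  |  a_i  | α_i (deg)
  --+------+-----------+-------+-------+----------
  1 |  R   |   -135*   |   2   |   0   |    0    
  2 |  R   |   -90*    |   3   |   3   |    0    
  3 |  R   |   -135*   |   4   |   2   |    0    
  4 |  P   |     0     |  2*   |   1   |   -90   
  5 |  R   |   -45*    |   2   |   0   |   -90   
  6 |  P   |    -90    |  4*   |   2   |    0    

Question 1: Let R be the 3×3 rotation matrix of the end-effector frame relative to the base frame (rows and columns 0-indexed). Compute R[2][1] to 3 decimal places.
0.707

End-effector y-axis (col 1 of R) = (0.7071,0.0000,0.7071)
R[2][1] = 0.7071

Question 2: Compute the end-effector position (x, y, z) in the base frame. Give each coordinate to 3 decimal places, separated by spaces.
after link 1: o_1 = (0.0000, 0.0000, 2.0000)
after link 2: o_2 = (-2.1213, 2.1213, 5.0000)
after link 3: o_3 = (-0.1213, 2.1213, 9.0000)
after link 4: o_4 = (0.8787, 2.1213, 11.0000)
after link 5: o_5 = (0.8787, 4.1213, 11.0000)
after link 6: o_6 = (3.7071, 6.1213, 8.1716)

3.707 6.121 8.172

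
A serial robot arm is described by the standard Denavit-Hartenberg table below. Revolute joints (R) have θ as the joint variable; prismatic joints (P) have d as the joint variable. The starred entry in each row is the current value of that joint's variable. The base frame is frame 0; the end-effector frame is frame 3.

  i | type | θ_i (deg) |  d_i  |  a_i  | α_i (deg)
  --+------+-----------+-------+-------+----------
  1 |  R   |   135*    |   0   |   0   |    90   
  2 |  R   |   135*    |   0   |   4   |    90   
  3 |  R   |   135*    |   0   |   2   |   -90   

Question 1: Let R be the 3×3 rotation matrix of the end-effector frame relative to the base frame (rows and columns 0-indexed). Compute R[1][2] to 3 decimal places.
End-effector z-axis (col 2 of R) = (-0.8536,-0.1464,-0.5000)
R[1][2] = -0.1464

-0.146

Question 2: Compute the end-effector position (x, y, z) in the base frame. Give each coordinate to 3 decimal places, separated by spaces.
2.293 -0.293 1.828

after link 1: o_1 = (0.0000, 0.0000, 0.0000)
after link 2: o_2 = (2.0000, -2.0000, 2.8284)
after link 3: o_3 = (2.2929, -0.2929, 1.8284)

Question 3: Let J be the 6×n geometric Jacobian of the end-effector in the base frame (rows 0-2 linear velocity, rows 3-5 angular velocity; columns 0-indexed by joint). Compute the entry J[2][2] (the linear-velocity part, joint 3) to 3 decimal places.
-1.000

axis z_2 = (-0.5000,0.5000,0.7071); lever o_n−o_2 = (0.2929,1.7071,-1.0000)
cross product → J_v[:, 2] = (-1.7071,-0.2929,-1.0000)
J_ω[:, 2] = z_2
entry J[2][2] = -1.0000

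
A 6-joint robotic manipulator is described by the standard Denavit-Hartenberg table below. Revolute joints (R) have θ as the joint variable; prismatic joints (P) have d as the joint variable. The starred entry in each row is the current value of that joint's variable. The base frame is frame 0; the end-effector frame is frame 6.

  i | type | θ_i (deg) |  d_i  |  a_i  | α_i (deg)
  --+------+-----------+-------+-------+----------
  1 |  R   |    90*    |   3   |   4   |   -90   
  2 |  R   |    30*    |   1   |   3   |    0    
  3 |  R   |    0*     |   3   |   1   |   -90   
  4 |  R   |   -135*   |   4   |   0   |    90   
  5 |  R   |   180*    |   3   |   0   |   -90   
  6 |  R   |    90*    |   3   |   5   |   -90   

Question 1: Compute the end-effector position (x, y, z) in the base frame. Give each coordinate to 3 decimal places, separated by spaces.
after link 1: o_1 = (0.0000, 4.0000, 3.0000)
after link 2: o_2 = (-1.0000, 6.5981, 1.5000)
after link 3: o_3 = (-4.0000, 7.4641, 1.0000)
after link 4: o_4 = (-4.0000, 5.4641, -2.4641)
after link 5: o_5 = (-1.8787, 3.6270, -1.4034)
after link 6: o_6 = (-5.4142, 8.1888, -0.5731)

-5.414 8.189 -0.573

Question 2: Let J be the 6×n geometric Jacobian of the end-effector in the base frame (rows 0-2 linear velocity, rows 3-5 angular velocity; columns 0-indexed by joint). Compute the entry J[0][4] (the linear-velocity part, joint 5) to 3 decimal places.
axis z_4 = (0.7071,-0.6124,0.3536); lever o_n−o_4 = (-1.4142,2.7247,1.8910)
cross product → J_v[:, 4] = (-2.1213,-1.8371,1.0607)
J_ω[:, 4] = z_4
entry J[0][4] = -2.1213

-2.121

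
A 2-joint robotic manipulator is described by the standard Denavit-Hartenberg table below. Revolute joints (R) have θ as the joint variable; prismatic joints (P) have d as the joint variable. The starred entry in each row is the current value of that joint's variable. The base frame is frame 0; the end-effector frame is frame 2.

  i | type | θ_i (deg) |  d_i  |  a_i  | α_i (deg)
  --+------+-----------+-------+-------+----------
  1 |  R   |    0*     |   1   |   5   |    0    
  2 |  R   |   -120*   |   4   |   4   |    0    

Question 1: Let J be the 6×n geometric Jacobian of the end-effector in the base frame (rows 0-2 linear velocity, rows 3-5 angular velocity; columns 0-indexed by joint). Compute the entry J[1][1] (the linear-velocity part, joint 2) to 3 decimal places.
axis z_1 = (0.0000,0.0000,1.0000); lever o_n−o_1 = (-2.0000,-3.4641,4.0000)
cross product → J_v[:, 1] = (3.4641,-2.0000,0.0000)
J_ω[:, 1] = z_1
entry J[1][1] = -2.0000

-2.000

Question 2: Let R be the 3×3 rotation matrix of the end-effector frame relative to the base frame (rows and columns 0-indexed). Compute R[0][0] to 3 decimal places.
End-effector x-axis (col 0 of R) = (-0.5000,-0.8660,0.0000)
R[0][0] = -0.5000

-0.500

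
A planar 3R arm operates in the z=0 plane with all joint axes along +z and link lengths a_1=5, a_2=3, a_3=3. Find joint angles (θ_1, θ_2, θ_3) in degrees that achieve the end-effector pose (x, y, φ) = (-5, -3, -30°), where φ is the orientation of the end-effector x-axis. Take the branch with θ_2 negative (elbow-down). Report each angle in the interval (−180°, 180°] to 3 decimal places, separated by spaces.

-157.665 -30.000 157.665

wrist centre = target − a_3·(cos φ, sin φ) = (-7.5981, -1.5000)
cos θ_2 = (59.9808−5²−3²)/(2·5·3) = 0.8660; θ_2 = -30.0000° (elbow-down)
β = atan2(-1.5000,-7.5981) = -168.8324°; ψ = atan2(-1.5000,7.5981) = -11.1676°
θ_1 = β − ψ = -157.6647°
θ_3 = φ − θ_1 − θ_2 = 157.6647° (wrapped to (-180°,180°])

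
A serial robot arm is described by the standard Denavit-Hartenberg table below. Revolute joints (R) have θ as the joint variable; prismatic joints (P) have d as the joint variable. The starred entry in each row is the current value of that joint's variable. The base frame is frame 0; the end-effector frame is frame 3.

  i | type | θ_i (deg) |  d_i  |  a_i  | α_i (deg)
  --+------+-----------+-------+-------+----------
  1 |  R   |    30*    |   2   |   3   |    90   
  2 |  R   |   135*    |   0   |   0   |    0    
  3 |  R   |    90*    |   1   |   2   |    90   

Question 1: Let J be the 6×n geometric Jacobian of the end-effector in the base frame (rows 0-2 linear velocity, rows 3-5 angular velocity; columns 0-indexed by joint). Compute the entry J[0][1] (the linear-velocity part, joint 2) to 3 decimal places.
axis z_1 = (0.5000,-0.8660,0.0000); lever o_n−o_1 = (-0.7247,-1.5731,-1.4142)
cross product → J_v[:, 1] = (1.2247,0.7071,-1.4142)
J_ω[:, 1] = z_1
entry J[0][1] = 1.2247

1.225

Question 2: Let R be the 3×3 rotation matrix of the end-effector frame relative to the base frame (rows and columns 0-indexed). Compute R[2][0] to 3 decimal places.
End-effector x-axis (col 0 of R) = (-0.6124,-0.3536,-0.7071)
R[2][0] = -0.7071

-0.707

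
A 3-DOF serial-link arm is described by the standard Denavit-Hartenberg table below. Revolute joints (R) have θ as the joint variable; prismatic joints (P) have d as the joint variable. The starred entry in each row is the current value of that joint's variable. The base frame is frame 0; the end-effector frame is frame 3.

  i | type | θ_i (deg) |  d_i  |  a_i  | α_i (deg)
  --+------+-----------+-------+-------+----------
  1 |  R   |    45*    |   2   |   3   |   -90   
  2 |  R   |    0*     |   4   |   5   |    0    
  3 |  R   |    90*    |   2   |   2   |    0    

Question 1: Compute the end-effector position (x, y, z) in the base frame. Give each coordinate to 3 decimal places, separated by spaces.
1.414 9.899 0.000

after link 1: o_1 = (2.1213, 2.1213, 2.0000)
after link 2: o_2 = (2.8284, 8.4853, 2.0000)
after link 3: o_3 = (1.4142, 9.8995, 0.0000)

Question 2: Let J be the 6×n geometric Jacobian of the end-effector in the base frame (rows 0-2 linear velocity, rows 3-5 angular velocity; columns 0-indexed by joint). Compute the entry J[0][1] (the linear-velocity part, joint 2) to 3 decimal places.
-1.414

axis z_1 = (-0.7071,0.7071,0.0000); lever o_n−o_1 = (-0.7071,7.7782,-2.0000)
cross product → J_v[:, 1] = (-1.4142,-1.4142,-5.0000)
J_ω[:, 1] = z_1
entry J[0][1] = -1.4142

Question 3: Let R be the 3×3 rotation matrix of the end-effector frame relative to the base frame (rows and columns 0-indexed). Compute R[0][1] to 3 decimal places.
End-effector y-axis (col 1 of R) = (-0.7071,-0.7071,-0.0000)
R[0][1] = -0.7071

-0.707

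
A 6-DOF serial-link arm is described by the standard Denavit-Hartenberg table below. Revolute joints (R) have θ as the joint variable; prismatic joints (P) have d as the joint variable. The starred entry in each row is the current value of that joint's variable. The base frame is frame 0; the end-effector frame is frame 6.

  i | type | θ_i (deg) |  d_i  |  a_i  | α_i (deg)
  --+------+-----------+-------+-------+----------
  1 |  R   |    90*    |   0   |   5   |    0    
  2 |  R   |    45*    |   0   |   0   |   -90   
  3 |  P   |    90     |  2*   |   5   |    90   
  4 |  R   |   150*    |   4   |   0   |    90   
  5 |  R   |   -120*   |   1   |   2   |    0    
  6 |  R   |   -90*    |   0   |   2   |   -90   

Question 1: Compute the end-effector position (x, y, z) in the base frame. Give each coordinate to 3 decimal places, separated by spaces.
-3.371 6.250 -7.866

after link 1: o_1 = (0.0000, 5.0000, 0.0000)
after link 2: o_2 = (0.0000, 5.0000, 0.0000)
after link 3: o_3 = (-1.4142, 3.5858, -5.0000)
after link 4: o_4 = (-4.2426, 6.4142, -5.0000)
after link 5: o_5 = (-3.2767, 4.9306, -6.3660)
after link 6: o_6 = (-3.3714, 6.2501, -7.8660)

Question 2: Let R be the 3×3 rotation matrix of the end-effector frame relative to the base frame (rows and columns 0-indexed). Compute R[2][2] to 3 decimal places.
-0.433

End-effector z-axis (col 2 of R) = (0.7891,-0.4356,-0.4330)
R[2][2] = -0.4330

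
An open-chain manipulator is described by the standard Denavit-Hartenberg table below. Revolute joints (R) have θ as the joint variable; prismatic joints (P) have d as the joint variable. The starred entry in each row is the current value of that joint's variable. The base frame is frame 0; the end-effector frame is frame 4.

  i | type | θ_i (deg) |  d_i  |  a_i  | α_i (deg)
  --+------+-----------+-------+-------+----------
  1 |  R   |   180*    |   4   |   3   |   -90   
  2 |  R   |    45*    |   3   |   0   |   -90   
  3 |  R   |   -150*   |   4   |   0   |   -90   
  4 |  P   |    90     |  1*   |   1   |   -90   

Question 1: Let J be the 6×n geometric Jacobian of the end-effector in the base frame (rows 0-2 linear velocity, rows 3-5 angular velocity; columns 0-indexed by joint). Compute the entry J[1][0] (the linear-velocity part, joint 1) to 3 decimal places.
axis z_0 = ẑ; lever o_n−o_0 = (-1.2322,-3.8660,1.5251)
cross product → J_v[:, 0] = (3.8660,-1.2322,0.0000)
J_ω[:, 0] = z_0
entry J[1][0] = -1.2322

-1.232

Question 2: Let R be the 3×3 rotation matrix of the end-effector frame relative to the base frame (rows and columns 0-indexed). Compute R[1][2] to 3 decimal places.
0.500

End-effector z-axis (col 2 of R) = (-0.6124,0.5000,-0.6124)
R[1][2] = 0.5000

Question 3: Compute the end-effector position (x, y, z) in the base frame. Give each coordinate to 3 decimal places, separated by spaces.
-1.232 -3.866 1.525

after link 1: o_1 = (-3.0000, 0.0000, 4.0000)
after link 2: o_2 = (-3.0000, -3.0000, 4.0000)
after link 3: o_3 = (-0.1716, -3.0000, 1.1716)
after link 4: o_4 = (-1.2322, -3.8660, 1.5251)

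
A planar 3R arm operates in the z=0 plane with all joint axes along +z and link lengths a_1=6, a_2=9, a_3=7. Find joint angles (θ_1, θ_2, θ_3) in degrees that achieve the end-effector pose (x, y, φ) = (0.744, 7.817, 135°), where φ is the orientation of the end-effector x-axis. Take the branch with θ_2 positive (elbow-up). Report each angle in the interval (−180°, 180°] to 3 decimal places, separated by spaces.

-66.538 134.994 66.544

wrist centre = target − a_3·(cos φ, sin φ) = (5.6937, 2.8673)
cos θ_2 = (40.6399−6²−9²)/(2·6·9) = -0.7070; θ_2 = 134.9944° (elbow-up)
β = atan2(2.8673,5.6937) = 26.7289°; ψ = atan2(6.3646,-0.3633) = 93.2674°
θ_1 = β − ψ = -66.5385°
θ_3 = φ − θ_1 − θ_2 = 66.5441° (wrapped to (-180°,180°])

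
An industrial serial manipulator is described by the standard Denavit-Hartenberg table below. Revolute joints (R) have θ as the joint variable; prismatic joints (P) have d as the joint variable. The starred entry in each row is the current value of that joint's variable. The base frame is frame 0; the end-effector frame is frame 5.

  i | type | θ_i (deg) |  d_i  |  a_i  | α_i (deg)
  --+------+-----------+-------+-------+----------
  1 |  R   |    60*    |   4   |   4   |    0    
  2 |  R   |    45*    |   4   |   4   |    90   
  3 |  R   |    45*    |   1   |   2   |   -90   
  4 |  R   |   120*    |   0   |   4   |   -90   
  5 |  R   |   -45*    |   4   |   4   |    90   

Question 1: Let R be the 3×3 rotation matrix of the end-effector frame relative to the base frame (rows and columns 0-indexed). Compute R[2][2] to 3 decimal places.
0.750

End-effector z-axis (col 2 of R) = (0.6562,-0.0830,0.7500)
R[2][2] = 0.7500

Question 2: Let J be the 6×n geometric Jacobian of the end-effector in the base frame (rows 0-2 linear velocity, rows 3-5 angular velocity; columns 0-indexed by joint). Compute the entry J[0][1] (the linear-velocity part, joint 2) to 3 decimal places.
axis z_1 = (0.0000,0.0000,1.0000); lever o_n−o_1 = (-2.4392,-2.1542,2.5505)
cross product → J_v[:, 1] = (2.1542,-2.4392,0.0000)
J_ω[:, 1] = z_1
entry J[0][1] = 2.1542

2.154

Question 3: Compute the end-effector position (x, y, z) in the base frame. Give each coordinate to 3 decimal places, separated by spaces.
after link 1: o_1 = (2.0000, 3.4641, 4.0000)
after link 2: o_2 = (0.9647, 7.3278, 8.0000)
after link 3: o_3 = (1.5646, 8.9526, 9.4142)
after link 4: o_4 = (-1.4154, 6.6900, 8.0000)
after link 5: o_5 = (-0.4392, 1.3099, 6.5505)

-0.439 1.310 6.551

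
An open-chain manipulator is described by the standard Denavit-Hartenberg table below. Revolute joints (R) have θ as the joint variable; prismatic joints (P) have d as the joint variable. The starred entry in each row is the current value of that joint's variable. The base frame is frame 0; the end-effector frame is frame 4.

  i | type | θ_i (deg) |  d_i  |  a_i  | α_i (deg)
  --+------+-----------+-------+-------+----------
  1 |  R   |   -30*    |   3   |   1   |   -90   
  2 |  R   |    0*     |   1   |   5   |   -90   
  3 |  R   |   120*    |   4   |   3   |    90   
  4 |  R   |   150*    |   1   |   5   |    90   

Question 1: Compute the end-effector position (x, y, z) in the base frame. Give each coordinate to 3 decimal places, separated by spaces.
after link 1: o_1 = (0.8660, -0.5000, 3.0000)
after link 2: o_2 = (5.6962, -2.1340, 3.0000)
after link 3: o_3 = (3.0981, -3.6340, -1.0000)
after link 4: o_4 = (7.3481, -2.3349, -3.5000)

7.348 -2.335 -3.500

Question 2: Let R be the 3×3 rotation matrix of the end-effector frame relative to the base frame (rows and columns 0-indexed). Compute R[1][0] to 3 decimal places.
End-effector x-axis (col 0 of R) = (0.7500,0.4330,-0.5000)
R[1][0] = 0.4330

0.433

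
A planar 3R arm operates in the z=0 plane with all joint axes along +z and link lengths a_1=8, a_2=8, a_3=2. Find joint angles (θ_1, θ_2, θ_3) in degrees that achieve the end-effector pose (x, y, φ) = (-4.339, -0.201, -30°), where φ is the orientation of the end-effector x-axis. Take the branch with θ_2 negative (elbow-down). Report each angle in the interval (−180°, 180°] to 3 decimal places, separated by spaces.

-119.999 -134.996 -135.004

wrist centre = target − a_3·(cos φ, sin φ) = (-6.0711, 0.7990)
cos θ_2 = (37.4961−8²−8²)/(2·8·8) = -0.7071; θ_2 = -134.9964° (elbow-down)
β = atan2(0.7990,-6.0711) = 172.5025°; ψ = atan2(-5.6572,2.3435) = -67.4982°
θ_1 = β − ψ = 240.0007°
θ_3 = φ − θ_1 − θ_2 = -135.0043° (wrapped to (-180°,180°])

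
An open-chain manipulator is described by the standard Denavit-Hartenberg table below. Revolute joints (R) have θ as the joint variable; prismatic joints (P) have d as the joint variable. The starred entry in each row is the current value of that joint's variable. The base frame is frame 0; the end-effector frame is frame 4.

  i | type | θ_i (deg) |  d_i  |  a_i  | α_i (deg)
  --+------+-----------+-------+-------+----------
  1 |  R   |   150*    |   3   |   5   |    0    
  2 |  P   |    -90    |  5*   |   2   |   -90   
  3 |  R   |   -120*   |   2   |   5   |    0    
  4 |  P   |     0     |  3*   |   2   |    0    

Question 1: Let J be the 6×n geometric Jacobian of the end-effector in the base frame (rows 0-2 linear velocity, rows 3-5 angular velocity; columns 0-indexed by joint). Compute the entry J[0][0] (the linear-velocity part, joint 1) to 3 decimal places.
axis z_0 = ẑ; lever o_n−o_0 = (-9.4103,3.7010,14.0622)
cross product → J_v[:, 0] = (-3.7010,-9.4103,0.0000)
J_ω[:, 0] = z_0
entry J[0][0] = -3.7010

-3.701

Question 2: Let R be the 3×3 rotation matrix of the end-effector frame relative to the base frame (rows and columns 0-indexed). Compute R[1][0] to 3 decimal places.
End-effector x-axis (col 0 of R) = (-0.2500,-0.4330,0.8660)
R[1][0] = -0.4330

-0.433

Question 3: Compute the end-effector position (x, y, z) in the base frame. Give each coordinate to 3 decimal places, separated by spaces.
after link 1: o_1 = (-4.3301, 2.5000, 3.0000)
after link 2: o_2 = (-3.3301, 4.2321, 8.0000)
after link 3: o_3 = (-6.3122, 3.0670, 12.3301)
after link 4: o_4 = (-9.4103, 3.7010, 14.0622)

-9.410 3.701 14.062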